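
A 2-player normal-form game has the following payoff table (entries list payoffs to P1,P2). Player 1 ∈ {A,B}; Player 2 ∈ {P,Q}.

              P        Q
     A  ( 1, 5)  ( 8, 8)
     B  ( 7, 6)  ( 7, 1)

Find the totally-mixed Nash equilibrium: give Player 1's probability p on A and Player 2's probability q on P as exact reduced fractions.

p=5/8, q=1/7

P1 indiff ⇒ q·1+(1-q)·8 = q·7+(1-q)·7 ⇒ q(-6) = (1-q)(-1) ⇒ q = 1/7
P2 indiff ⇒ p·5+(1-p)·6 = p·8+(1-p)·1 ⇒ p(-3) = (1-p)(-5) ⇒ p = 5/8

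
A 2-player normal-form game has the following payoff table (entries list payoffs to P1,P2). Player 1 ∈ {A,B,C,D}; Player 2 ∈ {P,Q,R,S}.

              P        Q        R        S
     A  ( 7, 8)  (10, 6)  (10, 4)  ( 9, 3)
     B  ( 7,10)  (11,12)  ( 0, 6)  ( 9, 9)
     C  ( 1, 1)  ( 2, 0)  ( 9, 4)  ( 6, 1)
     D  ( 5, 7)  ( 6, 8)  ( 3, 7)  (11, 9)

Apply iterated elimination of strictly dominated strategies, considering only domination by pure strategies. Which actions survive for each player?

P1 drop C (A beats it: P:7>1 Q:10>2 R:10>9 S:9>6)
P2 drop R (Q beats it: A:6>4 B:12>6 D:8>7)
P1→{A,B,D} P2→{P,Q,S}

Survivors P1:{A,B,D} P2:{P,Q,S}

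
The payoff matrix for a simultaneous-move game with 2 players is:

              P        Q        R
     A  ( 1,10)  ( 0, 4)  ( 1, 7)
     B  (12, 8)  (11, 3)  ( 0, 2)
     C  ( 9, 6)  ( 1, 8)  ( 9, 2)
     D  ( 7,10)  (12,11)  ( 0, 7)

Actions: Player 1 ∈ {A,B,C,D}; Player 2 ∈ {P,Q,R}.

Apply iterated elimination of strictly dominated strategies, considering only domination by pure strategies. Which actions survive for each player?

P1 drop A (C beats it: P:9>1 Q:1>0 R:9>1)
P2 drop R (P beats it: B:8>2 C:6>2 D:10>7)
P1 drop C (B beats it: P:12>9 Q:11>1)
P1→{B,D} P2→{P,Q}

Remaining: P1:{B,D} P2:{P,Q}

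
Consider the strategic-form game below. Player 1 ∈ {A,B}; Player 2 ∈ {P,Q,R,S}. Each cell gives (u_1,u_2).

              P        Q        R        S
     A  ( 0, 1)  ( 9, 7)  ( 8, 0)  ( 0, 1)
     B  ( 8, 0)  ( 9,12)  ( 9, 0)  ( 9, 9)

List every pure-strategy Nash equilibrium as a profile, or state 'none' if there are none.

(A,P): not NE [P1→B gives 8>0; P2→Q gives 7>1]
(A,Q): NE
(A,R): not NE [P1→B gives 9>8; P2→Q gives 7>0]
(A,S): not NE [P1→B gives 9>0; P2→Q gives 7>1]
(B,P): not NE [P2→Q gives 12>0]
(B,Q): NE
(B,R): not NE [P2→Q gives 12>0]
(B,S): not NE [P2→Q gives 12>9]

NE set: (A,Q), (B,Q)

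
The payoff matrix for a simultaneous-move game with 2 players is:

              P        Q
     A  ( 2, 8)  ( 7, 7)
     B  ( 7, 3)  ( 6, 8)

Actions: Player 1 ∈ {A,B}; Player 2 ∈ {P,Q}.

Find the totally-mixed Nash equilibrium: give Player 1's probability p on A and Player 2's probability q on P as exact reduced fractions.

P1 mixes 5/6 on A; P2 mixes 1/6 on P

P1 indiff ⇒ q·2+(1-q)·7 = q·7+(1-q)·6 ⇒ q(-5) = (1-q)(-1) ⇒ q = 1/6
P2 indiff ⇒ p·8+(1-p)·3 = p·7+(1-p)·8 ⇒ p(1) = (1-p)(5) ⇒ p = 5/6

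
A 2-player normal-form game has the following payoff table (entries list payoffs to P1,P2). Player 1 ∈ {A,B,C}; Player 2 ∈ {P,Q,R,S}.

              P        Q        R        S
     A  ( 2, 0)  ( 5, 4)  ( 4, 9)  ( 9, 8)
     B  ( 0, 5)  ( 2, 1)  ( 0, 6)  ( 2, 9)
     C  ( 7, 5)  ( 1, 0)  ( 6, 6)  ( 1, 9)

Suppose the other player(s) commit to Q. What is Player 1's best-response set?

u_1(A vs Q) = 5
u_1(B vs Q) = 2
u_1(C vs Q) = 1
max payoff 5 at {A}

BR_1 = {A}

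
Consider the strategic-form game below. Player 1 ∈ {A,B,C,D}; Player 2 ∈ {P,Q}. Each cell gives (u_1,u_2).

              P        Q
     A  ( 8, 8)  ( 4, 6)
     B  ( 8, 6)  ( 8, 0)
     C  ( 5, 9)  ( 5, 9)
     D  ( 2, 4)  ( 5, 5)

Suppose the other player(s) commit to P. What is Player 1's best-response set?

BR_1 = {A,B}

u_1(A vs P) = 8
u_1(B vs P) = 8
u_1(C vs P) = 5
u_1(D vs P) = 2
max payoff 8 at {A,B}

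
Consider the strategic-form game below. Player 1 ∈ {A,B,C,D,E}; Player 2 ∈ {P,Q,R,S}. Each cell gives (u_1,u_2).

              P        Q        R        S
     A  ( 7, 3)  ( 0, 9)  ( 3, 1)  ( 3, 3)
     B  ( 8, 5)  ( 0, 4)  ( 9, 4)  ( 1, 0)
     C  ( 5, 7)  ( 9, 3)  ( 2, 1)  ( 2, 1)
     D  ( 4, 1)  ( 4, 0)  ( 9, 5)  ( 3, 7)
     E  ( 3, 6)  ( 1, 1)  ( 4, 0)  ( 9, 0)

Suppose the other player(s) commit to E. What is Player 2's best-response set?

BR_2 = {P}

u_2(P vs E) = 6
u_2(Q vs E) = 1
u_2(R vs E) = 0
u_2(S vs E) = 0
max payoff 6 at {P}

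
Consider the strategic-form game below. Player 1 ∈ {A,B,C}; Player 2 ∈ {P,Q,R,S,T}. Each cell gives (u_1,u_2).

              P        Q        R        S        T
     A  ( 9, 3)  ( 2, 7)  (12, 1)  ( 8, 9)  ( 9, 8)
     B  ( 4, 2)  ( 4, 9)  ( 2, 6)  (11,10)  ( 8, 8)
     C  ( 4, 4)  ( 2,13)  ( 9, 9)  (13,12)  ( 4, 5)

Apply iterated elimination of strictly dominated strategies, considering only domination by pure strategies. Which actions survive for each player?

P2 drop P (Q beats it: A:7>3 B:9>2 C:13>4)
P2 drop R (Q beats it: A:7>1 B:9>6 C:13>9)
P2 drop T (S beats it: A:9>8 B:10>8 C:12>5)
P1 drop A (B beats it: Q:4>2 S:11>8)
P1→{B,C} P2→{Q,S}

IESDS → P1:{B,C} P2:{Q,S}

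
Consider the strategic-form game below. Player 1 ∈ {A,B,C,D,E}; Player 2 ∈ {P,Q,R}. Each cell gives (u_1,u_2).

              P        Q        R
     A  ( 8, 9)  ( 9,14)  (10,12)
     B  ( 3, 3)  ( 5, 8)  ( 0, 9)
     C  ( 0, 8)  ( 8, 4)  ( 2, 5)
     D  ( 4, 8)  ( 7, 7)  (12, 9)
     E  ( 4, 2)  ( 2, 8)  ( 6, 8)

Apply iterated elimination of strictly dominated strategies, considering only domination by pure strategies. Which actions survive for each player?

P1 drop B (A beats it: P:8>3 Q:9>5 R:10>0)
P1 drop C (A beats it: P:8>0 Q:9>8 R:10>2)
P1 drop E (A beats it: P:8>4 Q:9>2 R:10>6)
P2 drop P (R beats it: A:12>9 D:9>8)
P1→{A,D} P2→{Q,R}

IESDS → P1:{A,D} P2:{Q,R}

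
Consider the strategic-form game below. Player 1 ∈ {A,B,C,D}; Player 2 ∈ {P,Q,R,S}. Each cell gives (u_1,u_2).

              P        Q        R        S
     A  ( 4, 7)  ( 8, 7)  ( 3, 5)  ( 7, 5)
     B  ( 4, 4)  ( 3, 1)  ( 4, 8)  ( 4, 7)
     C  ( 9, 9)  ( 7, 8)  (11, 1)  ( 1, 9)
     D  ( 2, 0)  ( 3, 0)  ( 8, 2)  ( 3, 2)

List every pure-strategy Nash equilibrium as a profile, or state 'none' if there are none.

(A,P): not NE [P1→C gives 9>4]
(A,Q): NE
(A,R): not NE [P1→C gives 11>3; P2→Q gives 7>5]
(A,S): not NE [P2→Q gives 7>5]
(B,P): not NE [P1→C gives 9>4; P2→R gives 8>4]
(B,Q): not NE [P1→A gives 8>3; P2→R gives 8>1]
(B,R): not NE [P1→C gives 11>4]
(B,S): not NE [P1→A gives 7>4; P2→R gives 8>7]
(C,P): NE
(C,Q): not NE [P1→A gives 8>7; P2→S gives 9>8]
(C,R): not NE [P2→S gives 9>1]
(C,S): not NE [P1→A gives 7>1]
(D,P): not NE [P1→C gives 9>2; P2→S gives 2>0]
(D,Q): not NE [P1→A gives 8>3; P2→S gives 2>0]
(D,R): not NE [P1→C gives 11>8]
(D,S): not NE [P1→A gives 7>3]

PSNE = {(A,Q), (C,P)}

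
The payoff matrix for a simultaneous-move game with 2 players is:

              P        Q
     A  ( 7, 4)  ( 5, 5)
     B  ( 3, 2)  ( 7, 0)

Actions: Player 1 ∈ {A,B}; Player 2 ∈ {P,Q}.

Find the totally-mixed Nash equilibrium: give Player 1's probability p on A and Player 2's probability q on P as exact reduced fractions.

P1 indiff ⇒ q·7+(1-q)·5 = q·3+(1-q)·7 ⇒ q(4) = (1-q)(2) ⇒ q = 1/3
P2 indiff ⇒ p·4+(1-p)·2 = p·5+(1-p)·0 ⇒ p(-1) = (1-p)(-2) ⇒ p = 2/3

(p,q) = (2/3, 1/3)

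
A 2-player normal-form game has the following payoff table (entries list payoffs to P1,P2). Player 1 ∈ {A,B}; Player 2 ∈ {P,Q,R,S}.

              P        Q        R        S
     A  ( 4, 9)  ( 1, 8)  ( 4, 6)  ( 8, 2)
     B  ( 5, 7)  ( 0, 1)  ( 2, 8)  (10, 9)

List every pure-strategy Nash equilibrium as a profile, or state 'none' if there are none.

(A,P): not NE [P1→B gives 5>4]
(A,Q): not NE [P2→P gives 9>8]
(A,R): not NE [P2→P gives 9>6]
(A,S): not NE [P1→B gives 10>8; P2→P gives 9>2]
(B,P): not NE [P2→S gives 9>7]
(B,Q): not NE [P1→A gives 1>0; P2→S gives 9>1]
(B,R): not NE [P1→A gives 4>2; P2→S gives 9>8]
(B,S): NE

NE set: (B,S)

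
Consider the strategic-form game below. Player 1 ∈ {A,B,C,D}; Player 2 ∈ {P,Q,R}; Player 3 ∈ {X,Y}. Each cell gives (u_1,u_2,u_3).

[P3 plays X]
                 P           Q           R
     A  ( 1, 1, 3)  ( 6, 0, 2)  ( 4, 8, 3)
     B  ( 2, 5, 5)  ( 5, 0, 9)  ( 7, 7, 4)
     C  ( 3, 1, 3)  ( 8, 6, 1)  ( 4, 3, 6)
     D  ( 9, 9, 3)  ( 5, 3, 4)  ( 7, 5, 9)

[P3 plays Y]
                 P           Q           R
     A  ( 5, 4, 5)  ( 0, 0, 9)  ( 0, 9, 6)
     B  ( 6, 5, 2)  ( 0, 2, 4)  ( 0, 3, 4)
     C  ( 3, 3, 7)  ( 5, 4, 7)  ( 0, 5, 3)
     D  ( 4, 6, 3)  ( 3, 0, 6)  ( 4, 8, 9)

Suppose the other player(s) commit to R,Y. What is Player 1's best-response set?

u_1(A vs R,Y) = 0
u_1(B vs R,Y) = 0
u_1(C vs R,Y) = 0
u_1(D vs R,Y) = 4
max payoff 4 at {D}

P1 best: {D}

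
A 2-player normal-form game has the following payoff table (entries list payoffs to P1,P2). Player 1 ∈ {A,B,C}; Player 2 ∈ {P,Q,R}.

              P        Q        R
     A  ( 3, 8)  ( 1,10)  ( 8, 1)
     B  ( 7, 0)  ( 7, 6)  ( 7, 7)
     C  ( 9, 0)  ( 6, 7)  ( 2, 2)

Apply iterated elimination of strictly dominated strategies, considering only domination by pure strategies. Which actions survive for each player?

P2 drop P (Q beats it: A:10>8 B:6>0 C:7>0)
P1 drop C (B beats it: Q:7>6 R:7>2)
P1→{A,B} P2→{Q,R}

Remaining: P1:{A,B} P2:{Q,R}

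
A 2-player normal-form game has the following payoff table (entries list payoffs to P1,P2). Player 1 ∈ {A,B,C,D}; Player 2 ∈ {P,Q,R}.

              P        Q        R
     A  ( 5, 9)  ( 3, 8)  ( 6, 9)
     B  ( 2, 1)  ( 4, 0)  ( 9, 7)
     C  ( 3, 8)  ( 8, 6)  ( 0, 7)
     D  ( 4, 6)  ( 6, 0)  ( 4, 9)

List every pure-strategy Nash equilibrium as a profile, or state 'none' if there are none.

(A,P): NE
(A,Q): not NE [P1→C gives 8>3; P2→R gives 9>8]
(A,R): not NE [P1→B gives 9>6]
(B,P): not NE [P1→A gives 5>2; P2→R gives 7>1]
(B,Q): not NE [P1→C gives 8>4; P2→R gives 7>0]
(B,R): NE
(C,P): not NE [P1→A gives 5>3]
(C,Q): not NE [P2→P gives 8>6]
(C,R): not NE [P1→B gives 9>0; P2→P gives 8>7]
(D,P): not NE [P1→A gives 5>4; P2→R gives 9>6]
(D,Q): not NE [P1→C gives 8>6; P2→R gives 9>0]
(D,R): not NE [P1→B gives 9>4]

NE set: (A,P), (B,R)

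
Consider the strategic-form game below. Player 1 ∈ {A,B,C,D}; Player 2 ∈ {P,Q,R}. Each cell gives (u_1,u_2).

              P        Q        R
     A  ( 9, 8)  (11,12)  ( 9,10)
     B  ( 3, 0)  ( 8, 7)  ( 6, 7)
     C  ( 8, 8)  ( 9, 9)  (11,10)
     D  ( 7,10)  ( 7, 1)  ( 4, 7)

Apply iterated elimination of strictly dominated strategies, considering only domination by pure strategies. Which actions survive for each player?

IESDS → P1:{A,C} P2:{Q,R}

P1 drop B (A beats it: P:9>3 Q:11>8 R:9>6)
P1 drop D (A beats it: P:9>7 Q:11>7 R:9>4)
P2 drop P (Q beats it: A:12>8 C:9>8)
P1→{A,C} P2→{Q,R}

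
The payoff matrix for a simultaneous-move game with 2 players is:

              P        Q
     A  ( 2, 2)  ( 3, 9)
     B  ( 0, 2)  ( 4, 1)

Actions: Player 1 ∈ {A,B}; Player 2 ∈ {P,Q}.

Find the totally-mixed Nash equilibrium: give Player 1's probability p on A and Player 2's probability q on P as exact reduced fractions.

P1 mixes 1/8 on A; P2 mixes 1/3 on P

P1 indiff ⇒ q·2+(1-q)·3 = q·0+(1-q)·4 ⇒ q(2) = (1-q)(1) ⇒ q = 1/3
P2 indiff ⇒ p·2+(1-p)·2 = p·9+(1-p)·1 ⇒ p(-7) = (1-p)(-1) ⇒ p = 1/8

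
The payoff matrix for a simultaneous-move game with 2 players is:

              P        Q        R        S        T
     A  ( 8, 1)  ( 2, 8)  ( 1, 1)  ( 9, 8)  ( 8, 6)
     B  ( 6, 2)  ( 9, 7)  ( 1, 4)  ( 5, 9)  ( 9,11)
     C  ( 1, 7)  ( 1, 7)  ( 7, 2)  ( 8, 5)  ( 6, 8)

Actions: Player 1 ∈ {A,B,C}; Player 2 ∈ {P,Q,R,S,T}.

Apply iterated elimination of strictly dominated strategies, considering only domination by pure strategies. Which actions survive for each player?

Survivors P1:{A,B} P2:{Q,S,T}

P2 drop P (T beats it: A:6>1 B:11>2 C:8>7)
P2 drop R (Q beats it: A:8>1 B:7>4 C:7>2)
P1 drop C (A beats it: Q:2>1 S:9>8 T:8>6)
P1→{A,B} P2→{Q,S,T}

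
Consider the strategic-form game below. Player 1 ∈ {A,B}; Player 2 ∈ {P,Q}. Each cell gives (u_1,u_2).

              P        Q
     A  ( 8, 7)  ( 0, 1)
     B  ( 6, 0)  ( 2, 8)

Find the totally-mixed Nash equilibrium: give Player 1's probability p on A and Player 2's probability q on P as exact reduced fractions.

P1 mixes 4/7 on A; P2 mixes 1/2 on P

P1 indiff ⇒ q·8+(1-q)·0 = q·6+(1-q)·2 ⇒ q(2) = (1-q)(2) ⇒ q = 1/2
P2 indiff ⇒ p·7+(1-p)·0 = p·1+(1-p)·8 ⇒ p(6) = (1-p)(8) ⇒ p = 4/7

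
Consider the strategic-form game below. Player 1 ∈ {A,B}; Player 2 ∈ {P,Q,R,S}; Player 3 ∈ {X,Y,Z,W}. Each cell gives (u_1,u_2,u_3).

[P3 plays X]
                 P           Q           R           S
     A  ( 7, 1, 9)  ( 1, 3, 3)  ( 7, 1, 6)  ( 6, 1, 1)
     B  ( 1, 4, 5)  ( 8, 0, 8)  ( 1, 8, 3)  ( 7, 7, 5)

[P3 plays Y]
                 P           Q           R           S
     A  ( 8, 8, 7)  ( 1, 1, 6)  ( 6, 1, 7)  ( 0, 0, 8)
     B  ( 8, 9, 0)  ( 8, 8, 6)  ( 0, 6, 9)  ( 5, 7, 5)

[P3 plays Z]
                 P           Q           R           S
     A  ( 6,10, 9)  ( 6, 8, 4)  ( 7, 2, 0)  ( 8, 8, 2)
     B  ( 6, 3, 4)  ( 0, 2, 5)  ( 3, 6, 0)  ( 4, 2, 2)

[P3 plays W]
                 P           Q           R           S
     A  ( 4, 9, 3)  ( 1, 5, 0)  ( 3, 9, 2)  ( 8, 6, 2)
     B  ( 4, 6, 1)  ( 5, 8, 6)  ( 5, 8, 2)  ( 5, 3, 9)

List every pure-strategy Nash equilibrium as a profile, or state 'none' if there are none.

(A,P,X): not NE [P2→Q gives 3>1]
(A,P,Y): not NE [P3→Z gives 9>7]
(A,P,Z): NE
(A,P,W): not NE [P3→Z gives 9>3]
(A,Q,X): not NE [P1→B gives 8>1; P3→Y gives 6>3]
(A,Q,Y): not NE [P1→B gives 8>1; P2→P gives 8>1]
(A,Q,Z): not NE [P2→P gives 10>8; P3→Y gives 6>4]
(A,Q,W): not NE [P1→B gives 5>1; P2→R gives 9>5; P3→Y gives 6>0]
(A,R,X): not NE [P2→Q gives 3>1; P3→Y gives 7>6]
(A,R,Y): not NE [P2→P gives 8>1]
(A,R,Z): not NE [P2→P gives 10>2; P3→Y gives 7>0]
(A,R,W): not NE [P1→B gives 5>3; P3→Y gives 7>2]
(A,S,X): not NE [P1→B gives 7>6; P2→Q gives 3>1; P3→Y gives 8>1]
(A,S,Y): not NE [P1→B gives 5>0; P2→P gives 8>0]
(A,S,Z): not NE [P2→P gives 10>8; P3→Y gives 8>2]
(A,S,W): not NE [P2→R gives 9>6; P3→Y gives 8>2]
(B,P,X): not NE [P1→A gives 7>1; P2→R gives 8>4]
(B,P,Y): not NE [P3→X gives 5>0]
(B,P,Z): not NE [P2→R gives 6>3; P3→X gives 5>4]
(B,P,W): not NE [P2→R gives 8>6; P3→X gives 5>1]
(B,Q,X): not NE [P2→R gives 8>0]
(B,Q,Y): not NE [P2→P gives 9>8; P3→X gives 8>6]
(B,Q,Z): not NE [P1→A gives 6>0; P2→R gives 6>2; P3→X gives 8>5]
(B,Q,W): not NE [P3→X gives 8>6]
(B,R,X): not NE [P1→A gives 7>1; P3→Y gives 9>3]
(B,R,Y): not NE [P1→A gives 6>0; P2→P gives 9>6]
(B,R,Z): not NE [P1→A gives 7>3; P3→Y gives 9>0]
(B,R,W): not NE [P3→Y gives 9>2]
(B,S,X): not NE [P2→R gives 8>7; P3→W gives 9>5]
(B,S,Y): not NE [P2→P gives 9>7; P3→W gives 9>5]
(B,S,Z): not NE [P1→A gives 8>4; P2→R gives 6>2; P3→W gives 9>2]
(B,S,W): not NE [P1→A gives 8>5; P2→R gives 8>3]

NE set: (A,P,Z)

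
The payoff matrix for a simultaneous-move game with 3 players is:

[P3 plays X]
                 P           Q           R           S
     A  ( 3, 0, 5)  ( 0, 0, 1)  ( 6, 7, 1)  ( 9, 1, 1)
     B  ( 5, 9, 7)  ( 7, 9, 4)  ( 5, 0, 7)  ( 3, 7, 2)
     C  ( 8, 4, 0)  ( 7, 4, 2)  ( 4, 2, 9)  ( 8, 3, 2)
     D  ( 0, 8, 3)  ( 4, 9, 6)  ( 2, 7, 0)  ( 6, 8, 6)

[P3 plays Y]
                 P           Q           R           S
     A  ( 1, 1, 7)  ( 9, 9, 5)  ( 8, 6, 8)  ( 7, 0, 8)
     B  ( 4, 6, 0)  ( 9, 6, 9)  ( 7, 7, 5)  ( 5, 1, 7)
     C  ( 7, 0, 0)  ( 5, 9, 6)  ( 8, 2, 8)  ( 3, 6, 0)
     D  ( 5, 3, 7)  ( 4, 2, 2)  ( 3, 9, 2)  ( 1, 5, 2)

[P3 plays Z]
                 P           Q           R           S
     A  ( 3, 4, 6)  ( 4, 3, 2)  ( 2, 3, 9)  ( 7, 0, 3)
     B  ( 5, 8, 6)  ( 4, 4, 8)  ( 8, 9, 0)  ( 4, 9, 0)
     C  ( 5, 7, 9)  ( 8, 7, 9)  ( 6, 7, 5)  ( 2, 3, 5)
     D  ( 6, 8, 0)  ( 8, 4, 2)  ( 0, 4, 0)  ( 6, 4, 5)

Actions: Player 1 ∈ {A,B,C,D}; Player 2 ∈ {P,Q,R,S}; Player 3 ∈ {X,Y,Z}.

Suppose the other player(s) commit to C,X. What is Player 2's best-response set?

BR_2 = {P,Q}

u_2(P vs C,X) = 4
u_2(Q vs C,X) = 4
u_2(R vs C,X) = 2
u_2(S vs C,X) = 3
max payoff 4 at {P,Q}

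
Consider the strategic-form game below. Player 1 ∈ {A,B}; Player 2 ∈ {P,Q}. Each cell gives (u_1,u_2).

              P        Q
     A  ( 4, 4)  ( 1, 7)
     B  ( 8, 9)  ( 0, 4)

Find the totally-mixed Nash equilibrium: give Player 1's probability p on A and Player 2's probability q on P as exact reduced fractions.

P1 indiff ⇒ q·4+(1-q)·1 = q·8+(1-q)·0 ⇒ q(-4) = (1-q)(-1) ⇒ q = 1/5
P2 indiff ⇒ p·4+(1-p)·9 = p·7+(1-p)·4 ⇒ p(-3) = (1-p)(-5) ⇒ p = 5/8

p=5/8, q=1/5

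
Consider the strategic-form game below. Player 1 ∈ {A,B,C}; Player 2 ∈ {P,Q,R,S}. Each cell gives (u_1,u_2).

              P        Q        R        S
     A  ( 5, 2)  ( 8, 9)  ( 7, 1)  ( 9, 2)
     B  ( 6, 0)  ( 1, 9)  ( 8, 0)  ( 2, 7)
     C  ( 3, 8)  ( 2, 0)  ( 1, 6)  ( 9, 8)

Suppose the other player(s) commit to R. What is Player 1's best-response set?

u_1(A vs R) = 7
u_1(B vs R) = 8
u_1(C vs R) = 1
max payoff 8 at {B}

P1 best: {B}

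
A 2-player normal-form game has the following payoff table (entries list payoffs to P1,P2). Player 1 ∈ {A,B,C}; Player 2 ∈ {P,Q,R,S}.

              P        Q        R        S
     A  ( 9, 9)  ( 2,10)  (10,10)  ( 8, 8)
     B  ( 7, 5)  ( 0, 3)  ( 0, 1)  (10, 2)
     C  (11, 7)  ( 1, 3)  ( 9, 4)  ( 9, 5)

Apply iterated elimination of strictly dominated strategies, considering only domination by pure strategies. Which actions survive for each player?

Survivors P1:{A,C} P2:{P,Q,R}

P2 drop S (P beats it: A:9>8 B:5>2 C:7>5)
P1 drop B (A beats it: P:9>7 Q:2>0 R:10>0)
P1→{A,C} P2→{P,Q,R}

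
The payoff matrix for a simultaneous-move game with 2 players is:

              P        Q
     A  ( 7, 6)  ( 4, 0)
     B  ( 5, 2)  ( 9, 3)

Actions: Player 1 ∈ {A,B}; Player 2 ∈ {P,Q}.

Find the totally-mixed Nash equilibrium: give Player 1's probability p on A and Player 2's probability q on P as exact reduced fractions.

p=1/7, q=5/7

P1 indiff ⇒ q·7+(1-q)·4 = q·5+(1-q)·9 ⇒ q(2) = (1-q)(5) ⇒ q = 5/7
P2 indiff ⇒ p·6+(1-p)·2 = p·0+(1-p)·3 ⇒ p(6) = (1-p)(1) ⇒ p = 1/7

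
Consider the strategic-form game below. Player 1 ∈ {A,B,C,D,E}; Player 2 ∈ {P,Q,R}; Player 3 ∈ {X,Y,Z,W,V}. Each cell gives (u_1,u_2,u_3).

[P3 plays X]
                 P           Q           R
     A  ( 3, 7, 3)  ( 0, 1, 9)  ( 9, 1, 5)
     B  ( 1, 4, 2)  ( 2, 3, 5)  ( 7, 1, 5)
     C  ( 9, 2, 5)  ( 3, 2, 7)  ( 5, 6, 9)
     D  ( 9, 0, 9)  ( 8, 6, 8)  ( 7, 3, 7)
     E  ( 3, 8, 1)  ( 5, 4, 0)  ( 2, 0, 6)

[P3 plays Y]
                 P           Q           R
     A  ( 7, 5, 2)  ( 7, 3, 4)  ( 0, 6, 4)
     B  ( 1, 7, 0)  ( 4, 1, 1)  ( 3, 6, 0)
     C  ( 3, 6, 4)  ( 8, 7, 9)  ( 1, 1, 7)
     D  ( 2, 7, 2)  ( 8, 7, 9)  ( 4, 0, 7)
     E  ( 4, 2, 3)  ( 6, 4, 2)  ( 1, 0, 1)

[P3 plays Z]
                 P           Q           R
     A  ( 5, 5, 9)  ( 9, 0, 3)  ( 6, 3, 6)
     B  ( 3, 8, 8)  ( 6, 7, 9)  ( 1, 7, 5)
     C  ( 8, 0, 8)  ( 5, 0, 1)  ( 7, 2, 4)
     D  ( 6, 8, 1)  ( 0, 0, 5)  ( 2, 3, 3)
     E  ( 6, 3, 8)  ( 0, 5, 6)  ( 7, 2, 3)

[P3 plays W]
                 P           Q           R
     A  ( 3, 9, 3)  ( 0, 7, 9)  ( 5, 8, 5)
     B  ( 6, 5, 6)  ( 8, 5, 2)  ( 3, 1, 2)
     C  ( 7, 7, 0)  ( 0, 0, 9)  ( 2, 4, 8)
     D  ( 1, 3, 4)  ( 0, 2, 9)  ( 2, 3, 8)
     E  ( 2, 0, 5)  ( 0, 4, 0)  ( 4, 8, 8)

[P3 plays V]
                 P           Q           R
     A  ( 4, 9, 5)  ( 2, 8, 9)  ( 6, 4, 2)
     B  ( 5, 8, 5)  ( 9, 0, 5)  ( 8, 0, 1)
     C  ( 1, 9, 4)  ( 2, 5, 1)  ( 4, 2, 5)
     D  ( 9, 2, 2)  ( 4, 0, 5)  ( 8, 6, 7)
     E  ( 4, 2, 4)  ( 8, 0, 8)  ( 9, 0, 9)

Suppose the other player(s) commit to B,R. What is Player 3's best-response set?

u_3(X vs B,R) = 5
u_3(Y vs B,R) = 0
u_3(Z vs B,R) = 5
u_3(W vs B,R) = 2
u_3(V vs B,R) = 1
max payoff 5 at {X,Z}

argmax u_3 = {X,Z}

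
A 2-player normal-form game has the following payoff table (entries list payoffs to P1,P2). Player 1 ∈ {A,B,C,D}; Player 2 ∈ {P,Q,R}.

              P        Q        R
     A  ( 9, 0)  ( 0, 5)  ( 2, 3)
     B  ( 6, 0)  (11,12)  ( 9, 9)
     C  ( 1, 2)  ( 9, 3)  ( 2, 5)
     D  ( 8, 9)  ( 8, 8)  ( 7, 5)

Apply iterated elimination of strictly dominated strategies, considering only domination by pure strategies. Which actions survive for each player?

P1 drop C (B beats it: P:6>1 Q:11>9 R:9>2)
P2 drop R (Q beats it: A:5>3 B:12>9 D:8>5)
P1→{A,B,D} P2→{P,Q}

Remaining: P1:{A,B,D} P2:{P,Q}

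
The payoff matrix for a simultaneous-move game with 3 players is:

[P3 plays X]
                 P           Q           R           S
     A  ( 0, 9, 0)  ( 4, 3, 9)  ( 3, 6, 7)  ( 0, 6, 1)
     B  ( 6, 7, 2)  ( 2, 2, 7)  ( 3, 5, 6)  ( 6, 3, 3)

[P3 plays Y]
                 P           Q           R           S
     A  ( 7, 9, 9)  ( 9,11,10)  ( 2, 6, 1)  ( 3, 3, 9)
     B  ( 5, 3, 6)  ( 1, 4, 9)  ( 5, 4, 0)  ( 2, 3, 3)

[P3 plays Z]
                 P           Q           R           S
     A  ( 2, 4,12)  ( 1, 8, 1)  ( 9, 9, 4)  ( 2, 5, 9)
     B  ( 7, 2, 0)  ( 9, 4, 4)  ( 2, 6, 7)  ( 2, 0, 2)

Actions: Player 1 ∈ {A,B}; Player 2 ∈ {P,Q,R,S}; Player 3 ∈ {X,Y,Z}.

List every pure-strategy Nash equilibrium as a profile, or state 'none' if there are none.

(A,P,X): not NE [P1→B gives 6>0; P3→Z gives 12>0]
(A,P,Y): not NE [P2→Q gives 11>9; P3→Z gives 12>9]
(A,P,Z): not NE [P1→B gives 7>2; P2→R gives 9>4]
(A,Q,X): not NE [P2→P gives 9>3; P3→Y gives 10>9]
(A,Q,Y): NE
(A,Q,Z): not NE [P1→B gives 9>1; P2→R gives 9>8; P3→Y gives 10>1]
(A,R,X): not NE [P2→P gives 9>6]
(A,R,Y): not NE [P1→B gives 5>2; P2→Q gives 11>6; P3→X gives 7>1]
(A,R,Z): not NE [P3→X gives 7>4]
(A,S,X): not NE [P1→B gives 6>0; P2→P gives 9>6; P3→Z gives 9>1]
(A,S,Y): not NE [P2→Q gives 11>3]
(A,S,Z): not NE [P2→R gives 9>5]
(B,P,X): not NE [P3→Y gives 6>2]
(B,P,Y): not NE [P1→A gives 7>5; P2→R gives 4>3]
(B,P,Z): not NE [P2→R gives 6>2; P3→Y gives 6>0]
(B,Q,X): not NE [P1→A gives 4>2; P2→P gives 7>2; P3→Y gives 9>7]
(B,Q,Y): not NE [P1→A gives 9>1]
(B,Q,Z): not NE [P2→R gives 6>4; P3→Y gives 9>4]
(B,R,X): not NE [P2→P gives 7>5; P3→Z gives 7>6]
(B,R,Y): not NE [P3→Z gives 7>0]
(B,R,Z): not NE [P1→A gives 9>2]
(B,S,X): not NE [P2→P gives 7>3]
(B,S,Y): not NE [P1→A gives 3>2; P2→R gives 4>3]
(B,S,Z): not NE [P2→R gives 6>0; P3→Y gives 3>2]

NE set: (A,Q,Y)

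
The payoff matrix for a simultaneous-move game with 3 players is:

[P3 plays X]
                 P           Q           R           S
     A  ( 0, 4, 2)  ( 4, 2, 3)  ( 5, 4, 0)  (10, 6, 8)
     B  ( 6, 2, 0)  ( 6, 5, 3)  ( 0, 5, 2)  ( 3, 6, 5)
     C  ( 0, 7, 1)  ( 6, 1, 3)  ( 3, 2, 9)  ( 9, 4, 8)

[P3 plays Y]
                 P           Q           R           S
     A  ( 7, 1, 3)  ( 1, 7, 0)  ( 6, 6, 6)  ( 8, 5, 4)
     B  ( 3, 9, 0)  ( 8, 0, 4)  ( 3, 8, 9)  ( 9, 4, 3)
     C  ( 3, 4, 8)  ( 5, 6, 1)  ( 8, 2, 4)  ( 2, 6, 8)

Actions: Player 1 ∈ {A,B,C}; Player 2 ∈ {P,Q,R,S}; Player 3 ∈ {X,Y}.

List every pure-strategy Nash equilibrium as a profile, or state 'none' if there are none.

(A,P,X): not NE [P1→B gives 6>0; P2→S gives 6>4; P3→Y gives 3>2]
(A,P,Y): not NE [P2→Q gives 7>1]
(A,Q,X): not NE [P1→C gives 6>4; P2→S gives 6>2]
(A,Q,Y): not NE [P1→B gives 8>1; P3→X gives 3>0]
(A,R,X): not NE [P2→S gives 6>4; P3→Y gives 6>0]
(A,R,Y): not NE [P1→C gives 8>6; P2→Q gives 7>6]
(A,S,X): NE
(A,S,Y): not NE [P1→B gives 9>8; P2→Q gives 7>5; P3→X gives 8>4]
(B,P,X): not NE [P2→S gives 6>2]
(B,P,Y): not NE [P1→A gives 7>3]
(B,Q,X): not NE [P2→S gives 6>5; P3→Y gives 4>3]
(B,Q,Y): not NE [P2→P gives 9>0]
(B,R,X): not NE [P1→A gives 5>0; P2→S gives 6>5; P3→Y gives 9>2]
(B,R,Y): not NE [P1→C gives 8>3; P2→P gives 9>8]
(B,S,X): not NE [P1→A gives 10>3]
(B,S,Y): not NE [P2→P gives 9>4; P3→X gives 5>3]
(C,P,X): not NE [P1→B gives 6>0; P3→Y gives 8>1]
(C,P,Y): not NE [P1→A gives 7>3; P2→S gives 6>4]
(C,Q,X): not NE [P2→P gives 7>1]
(C,Q,Y): not NE [P1→B gives 8>5; P3→X gives 3>1]
(C,R,X): not NE [P1→A gives 5>3; P2→P gives 7>2]
(C,R,Y): not NE [P2→S gives 6>2; P3→X gives 9>4]
(C,S,X): not NE [P1→A gives 10>9; P2→P gives 7>4]
(C,S,Y): not NE [P1→B gives 9>2]

PSNE = {(A,S,X)}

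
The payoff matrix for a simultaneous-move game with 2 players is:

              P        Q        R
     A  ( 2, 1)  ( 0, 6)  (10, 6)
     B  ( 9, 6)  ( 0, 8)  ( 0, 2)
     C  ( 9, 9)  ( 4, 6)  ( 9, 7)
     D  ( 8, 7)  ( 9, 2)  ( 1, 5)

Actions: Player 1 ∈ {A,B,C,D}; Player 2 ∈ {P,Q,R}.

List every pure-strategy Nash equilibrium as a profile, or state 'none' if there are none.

PSNE = {(A,R), (C,P)}

(A,P): not NE [P1→C gives 9>2; P2→R gives 6>1]
(A,Q): not NE [P1→D gives 9>0]
(A,R): NE
(B,P): not NE [P2→Q gives 8>6]
(B,Q): not NE [P1→D gives 9>0]
(B,R): not NE [P1→A gives 10>0; P2→Q gives 8>2]
(C,P): NE
(C,Q): not NE [P1→D gives 9>4; P2→P gives 9>6]
(C,R): not NE [P1→A gives 10>9; P2→P gives 9>7]
(D,P): not NE [P1→C gives 9>8]
(D,Q): not NE [P2→P gives 7>2]
(D,R): not NE [P1→A gives 10>1; P2→P gives 7>5]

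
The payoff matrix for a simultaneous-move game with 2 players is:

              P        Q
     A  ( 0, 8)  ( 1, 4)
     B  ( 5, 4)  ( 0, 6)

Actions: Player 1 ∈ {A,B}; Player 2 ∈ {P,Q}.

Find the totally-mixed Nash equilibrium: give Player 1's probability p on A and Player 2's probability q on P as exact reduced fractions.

P1 mixes 1/3 on A; P2 mixes 1/6 on P

P1 indiff ⇒ q·0+(1-q)·1 = q·5+(1-q)·0 ⇒ q(-5) = (1-q)(-1) ⇒ q = 1/6
P2 indiff ⇒ p·8+(1-p)·4 = p·4+(1-p)·6 ⇒ p(4) = (1-p)(2) ⇒ p = 1/3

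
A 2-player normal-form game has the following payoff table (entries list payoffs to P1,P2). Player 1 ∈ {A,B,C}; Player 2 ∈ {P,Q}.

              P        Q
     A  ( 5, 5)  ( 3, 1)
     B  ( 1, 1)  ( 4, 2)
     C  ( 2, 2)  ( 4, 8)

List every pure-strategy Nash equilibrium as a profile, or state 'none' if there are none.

(A,P): NE
(A,Q): not NE [P1→C gives 4>3; P2→P gives 5>1]
(B,P): not NE [P1→A gives 5>1; P2→Q gives 2>1]
(B,Q): NE
(C,P): not NE [P1→A gives 5>2; P2→Q gives 8>2]
(C,Q): NE

Nash profiles: (A,P), (B,Q), (C,Q)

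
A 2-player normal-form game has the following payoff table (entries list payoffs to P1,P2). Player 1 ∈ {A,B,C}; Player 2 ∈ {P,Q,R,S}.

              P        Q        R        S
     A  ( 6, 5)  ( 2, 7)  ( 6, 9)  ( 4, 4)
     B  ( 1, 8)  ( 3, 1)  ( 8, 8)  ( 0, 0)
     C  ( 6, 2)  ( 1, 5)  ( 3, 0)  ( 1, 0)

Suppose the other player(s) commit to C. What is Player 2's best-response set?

u_2(P vs C) = 2
u_2(Q vs C) = 5
u_2(R vs C) = 0
u_2(S vs C) = 0
max payoff 5 at {Q}

argmax u_2 = {Q}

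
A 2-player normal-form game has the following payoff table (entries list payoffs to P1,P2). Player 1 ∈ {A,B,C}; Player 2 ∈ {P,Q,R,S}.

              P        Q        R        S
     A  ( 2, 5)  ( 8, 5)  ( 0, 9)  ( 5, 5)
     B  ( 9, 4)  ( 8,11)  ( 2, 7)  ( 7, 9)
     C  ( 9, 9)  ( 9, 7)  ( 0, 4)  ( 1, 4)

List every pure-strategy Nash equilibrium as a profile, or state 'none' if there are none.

(A,P): not NE [P1→C gives 9>2; P2→R gives 9>5]
(A,Q): not NE [P1→C gives 9>8; P2→R gives 9>5]
(A,R): not NE [P1→B gives 2>0]
(A,S): not NE [P1→B gives 7>5; P2→R gives 9>5]
(B,P): not NE [P2→Q gives 11>4]
(B,Q): not NE [P1→C gives 9>8]
(B,R): not NE [P2→Q gives 11>7]
(B,S): not NE [P2→Q gives 11>9]
(C,P): NE
(C,Q): not NE [P2→P gives 9>7]
(C,R): not NE [P1→B gives 2>0; P2→P gives 9>4]
(C,S): not NE [P1→B gives 7>1; P2→P gives 9>4]

PSNE = {(C,P)}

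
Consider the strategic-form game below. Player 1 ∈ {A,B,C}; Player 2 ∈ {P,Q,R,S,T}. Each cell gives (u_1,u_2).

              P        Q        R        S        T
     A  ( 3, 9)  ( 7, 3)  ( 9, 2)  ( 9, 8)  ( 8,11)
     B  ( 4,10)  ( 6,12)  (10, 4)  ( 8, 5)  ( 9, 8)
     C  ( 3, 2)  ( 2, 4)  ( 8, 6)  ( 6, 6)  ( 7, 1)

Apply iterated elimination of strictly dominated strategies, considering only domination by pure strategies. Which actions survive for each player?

P1 drop C (B beats it: P:4>3 Q:6>2 R:10>8 S:8>6 T:9>7)
P2 drop R (P beats it: A:9>2 B:10>4)
P2 drop S (P beats it: A:9>8 B:10>5)
P1→{A,B} P2→{P,Q,T}

IESDS → P1:{A,B} P2:{P,Q,T}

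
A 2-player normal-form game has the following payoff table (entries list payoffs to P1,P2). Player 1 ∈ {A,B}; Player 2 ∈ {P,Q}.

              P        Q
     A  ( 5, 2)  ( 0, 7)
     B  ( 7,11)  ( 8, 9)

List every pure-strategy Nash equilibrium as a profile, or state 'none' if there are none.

(A,P): not NE [P1→B gives 7>5; P2→Q gives 7>2]
(A,Q): not NE [P1→B gives 8>0]
(B,P): NE
(B,Q): not NE [P2→P gives 11>9]

PSNE = {(B,P)}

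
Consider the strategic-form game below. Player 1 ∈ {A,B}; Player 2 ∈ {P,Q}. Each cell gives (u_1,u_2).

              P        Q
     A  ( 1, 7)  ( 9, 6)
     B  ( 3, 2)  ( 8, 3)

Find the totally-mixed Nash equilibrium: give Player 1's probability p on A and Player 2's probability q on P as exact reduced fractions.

P1 indiff ⇒ q·1+(1-q)·9 = q·3+(1-q)·8 ⇒ q(-2) = (1-q)(-1) ⇒ q = 1/3
P2 indiff ⇒ p·7+(1-p)·2 = p·6+(1-p)·3 ⇒ p(1) = (1-p)(1) ⇒ p = 1/2

P1 mixes 1/2 on A; P2 mixes 1/3 on P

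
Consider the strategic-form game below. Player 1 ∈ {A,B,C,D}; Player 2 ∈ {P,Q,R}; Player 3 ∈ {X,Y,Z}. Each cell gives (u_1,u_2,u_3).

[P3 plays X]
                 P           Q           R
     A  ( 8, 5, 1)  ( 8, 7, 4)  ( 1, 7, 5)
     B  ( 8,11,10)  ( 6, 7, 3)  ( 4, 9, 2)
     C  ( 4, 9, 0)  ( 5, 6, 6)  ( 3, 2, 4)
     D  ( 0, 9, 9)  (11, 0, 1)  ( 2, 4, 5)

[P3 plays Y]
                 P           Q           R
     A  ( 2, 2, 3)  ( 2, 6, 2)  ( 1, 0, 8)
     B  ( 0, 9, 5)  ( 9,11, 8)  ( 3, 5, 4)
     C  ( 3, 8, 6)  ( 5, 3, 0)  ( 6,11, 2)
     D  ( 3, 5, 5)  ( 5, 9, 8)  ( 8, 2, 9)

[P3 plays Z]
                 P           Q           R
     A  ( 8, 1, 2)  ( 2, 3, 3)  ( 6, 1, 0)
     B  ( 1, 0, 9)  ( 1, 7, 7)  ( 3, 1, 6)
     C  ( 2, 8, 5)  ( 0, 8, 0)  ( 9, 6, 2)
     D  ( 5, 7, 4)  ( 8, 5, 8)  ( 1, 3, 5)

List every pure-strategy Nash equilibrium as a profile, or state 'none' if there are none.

(A,P,X): not NE [P2→R gives 7>5; P3→Y gives 3>1]
(A,P,Y): not NE [P1→D gives 3>2; P2→Q gives 6>2]
(A,P,Z): not NE [P2→Q gives 3>1; P3→Y gives 3>2]
(A,Q,X): not NE [P1→D gives 11>8]
(A,Q,Y): not NE [P1→B gives 9>2; P3→X gives 4>2]
(A,Q,Z): not NE [P1→D gives 8>2; P3→X gives 4>3]
(A,R,X): not NE [P1→B gives 4>1; P3→Y gives 8>5]
(A,R,Y): not NE [P1→D gives 8>1; P2→Q gives 6>0]
(A,R,Z): not NE [P1→C gives 9>6; P2→Q gives 3>1; P3→Y gives 8>0]
(B,P,X): NE
(B,P,Y): not NE [P1→D gives 3>0; P2→Q gives 11>9; P3→X gives 10>5]
(B,P,Z): not NE [P1→A gives 8>1; P2→Q gives 7>0; P3→X gives 10>9]
(B,Q,X): not NE [P1→D gives 11>6; P2→P gives 11>7; P3→Y gives 8>3]
(B,Q,Y): NE
(B,Q,Z): not NE [P1→D gives 8>1; P3→Y gives 8>7]
(B,R,X): not NE [P2→P gives 11>9; P3→Z gives 6>2]
(B,R,Y): not NE [P1→D gives 8>3; P2→Q gives 11>5; P3→Z gives 6>4]
(B,R,Z): not NE [P1→C gives 9>3; P2→Q gives 7>1]
(C,P,X): not NE [P1→B gives 8>4; P3→Y gives 6>0]
(C,P,Y): not NE [P2→R gives 11>8]
(C,P,Z): not NE [P1→A gives 8>2; P3→Y gives 6>5]
(C,Q,X): not NE [P1→D gives 11>5; P2→P gives 9>6]
(C,Q,Y): not NE [P1→B gives 9>5; P2→R gives 11>3; P3→X gives 6>0]
(C,Q,Z): not NE [P1→D gives 8>0; P3→X gives 6>0]
(C,R,X): not NE [P1→B gives 4>3; P2→P gives 9>2]
(C,R,Y): not NE [P1→D gives 8>6; P3→X gives 4>2]
(C,R,Z): not NE [P2→Q gives 8>6; P3→X gives 4>2]
(D,P,X): not NE [P1→B gives 8>0]
(D,P,Y): not NE [P2→Q gives 9>5; P3→X gives 9>5]
(D,P,Z): not NE [P1→A gives 8>5; P3→X gives 9>4]
(D,Q,X): not NE [P2→P gives 9>0; P3→Z gives 8>1]
(D,Q,Y): not NE [P1→B gives 9>5]
(D,Q,Z): not NE [P2→P gives 7>5]
(D,R,X): not NE [P1→B gives 4>2; P2→P gives 9>4; P3→Y gives 9>5]
(D,R,Y): not NE [P2→Q gives 9>2]
(D,R,Z): not NE [P1→C gives 9>1; P2→P gives 7>3; P3→Y gives 9>5]

PSNE = {(B,P,X), (B,Q,Y)}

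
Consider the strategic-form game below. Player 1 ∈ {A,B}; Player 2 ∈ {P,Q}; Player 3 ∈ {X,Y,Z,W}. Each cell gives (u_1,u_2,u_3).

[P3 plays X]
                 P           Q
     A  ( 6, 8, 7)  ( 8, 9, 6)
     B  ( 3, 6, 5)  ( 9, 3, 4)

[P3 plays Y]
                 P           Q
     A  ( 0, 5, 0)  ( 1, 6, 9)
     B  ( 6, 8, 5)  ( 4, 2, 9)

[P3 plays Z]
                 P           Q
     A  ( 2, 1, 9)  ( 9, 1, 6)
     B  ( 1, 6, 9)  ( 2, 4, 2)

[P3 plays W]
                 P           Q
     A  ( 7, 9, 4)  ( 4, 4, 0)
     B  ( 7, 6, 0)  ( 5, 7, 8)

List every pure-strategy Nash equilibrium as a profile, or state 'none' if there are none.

(A,P,X): not NE [P2→Q gives 9>8; P3→Z gives 9>7]
(A,P,Y): not NE [P1→B gives 6>0; P2→Q gives 6>5; P3→Z gives 9>0]
(A,P,Z): NE
(A,P,W): not NE [P3→Z gives 9>4]
(A,Q,X): not NE [P1→B gives 9>8; P3→Y gives 9>6]
(A,Q,Y): not NE [P1→B gives 4>1]
(A,Q,Z): not NE [P3→Y gives 9>6]
(A,Q,W): not NE [P1→B gives 5>4; P2→P gives 9>4; P3→Y gives 9>0]
(B,P,X): not NE [P1→A gives 6>3; P3→Z gives 9>5]
(B,P,Y): not NE [P3→Z gives 9>5]
(B,P,Z): not NE [P1→A gives 2>1]
(B,P,W): not NE [P2→Q gives 7>6; P3→Z gives 9>0]
(B,Q,X): not NE [P2→P gives 6>3; P3→Y gives 9>4]
(B,Q,Y): not NE [P2→P gives 8>2]
(B,Q,Z): not NE [P1→A gives 9>2; P2→P gives 6>4; P3→Y gives 9>2]
(B,Q,W): not NE [P3→Y gives 9>8]

Nash profiles: (A,P,Z)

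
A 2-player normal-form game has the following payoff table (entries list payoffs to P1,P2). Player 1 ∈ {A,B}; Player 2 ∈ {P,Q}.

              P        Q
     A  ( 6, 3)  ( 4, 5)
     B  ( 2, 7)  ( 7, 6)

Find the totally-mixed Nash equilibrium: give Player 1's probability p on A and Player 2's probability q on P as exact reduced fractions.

(p,q) = (1/3, 3/7)

P1 indiff ⇒ q·6+(1-q)·4 = q·2+(1-q)·7 ⇒ q(4) = (1-q)(3) ⇒ q = 3/7
P2 indiff ⇒ p·3+(1-p)·7 = p·5+(1-p)·6 ⇒ p(-2) = (1-p)(-1) ⇒ p = 1/3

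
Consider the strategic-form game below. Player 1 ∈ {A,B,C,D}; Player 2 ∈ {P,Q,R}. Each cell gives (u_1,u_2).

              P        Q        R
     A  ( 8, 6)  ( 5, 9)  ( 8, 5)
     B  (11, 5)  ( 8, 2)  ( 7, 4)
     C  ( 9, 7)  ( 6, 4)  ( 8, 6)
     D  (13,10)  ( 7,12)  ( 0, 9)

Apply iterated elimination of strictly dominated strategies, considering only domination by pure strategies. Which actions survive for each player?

P2 drop R (P beats it: A:6>5 B:5>4 C:7>6 D:10>9)
P1 drop A (B beats it: P:11>8 Q:8>5)
P1 drop C (B beats it: P:11>9 Q:8>6)
P1→{B,D} P2→{P,Q}

IESDS → P1:{B,D} P2:{P,Q}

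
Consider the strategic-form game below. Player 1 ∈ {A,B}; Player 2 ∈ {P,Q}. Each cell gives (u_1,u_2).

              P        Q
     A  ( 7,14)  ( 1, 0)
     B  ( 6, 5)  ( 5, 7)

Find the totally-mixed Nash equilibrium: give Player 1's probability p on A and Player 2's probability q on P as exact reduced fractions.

P1 indiff ⇒ q·7+(1-q)·1 = q·6+(1-q)·5 ⇒ q(1) = (1-q)(4) ⇒ q = 4/5
P2 indiff ⇒ p·14+(1-p)·5 = p·0+(1-p)·7 ⇒ p(14) = (1-p)(2) ⇒ p = 1/8

(p,q) = (1/8, 4/5)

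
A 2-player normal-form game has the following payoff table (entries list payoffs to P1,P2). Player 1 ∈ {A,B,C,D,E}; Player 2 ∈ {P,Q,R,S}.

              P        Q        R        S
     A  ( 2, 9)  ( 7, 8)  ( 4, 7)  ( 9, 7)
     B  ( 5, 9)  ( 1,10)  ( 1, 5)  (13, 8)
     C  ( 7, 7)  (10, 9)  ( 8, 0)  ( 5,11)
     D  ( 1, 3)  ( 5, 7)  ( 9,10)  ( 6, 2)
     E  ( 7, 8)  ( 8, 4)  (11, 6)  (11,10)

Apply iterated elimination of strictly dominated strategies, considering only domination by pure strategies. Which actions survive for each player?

Survivors P1:{B,C,E} P2:{P,Q,S}

P1 drop A (E beats it: P:7>2 Q:8>7 R:11>4 S:11>9)
P1 drop D (E beats it: P:7>1 Q:8>5 R:11>9 S:11>6)
P2 drop R (P beats it: B:9>5 C:7>0 E:8>6)
P1→{B,C,E} P2→{P,Q,S}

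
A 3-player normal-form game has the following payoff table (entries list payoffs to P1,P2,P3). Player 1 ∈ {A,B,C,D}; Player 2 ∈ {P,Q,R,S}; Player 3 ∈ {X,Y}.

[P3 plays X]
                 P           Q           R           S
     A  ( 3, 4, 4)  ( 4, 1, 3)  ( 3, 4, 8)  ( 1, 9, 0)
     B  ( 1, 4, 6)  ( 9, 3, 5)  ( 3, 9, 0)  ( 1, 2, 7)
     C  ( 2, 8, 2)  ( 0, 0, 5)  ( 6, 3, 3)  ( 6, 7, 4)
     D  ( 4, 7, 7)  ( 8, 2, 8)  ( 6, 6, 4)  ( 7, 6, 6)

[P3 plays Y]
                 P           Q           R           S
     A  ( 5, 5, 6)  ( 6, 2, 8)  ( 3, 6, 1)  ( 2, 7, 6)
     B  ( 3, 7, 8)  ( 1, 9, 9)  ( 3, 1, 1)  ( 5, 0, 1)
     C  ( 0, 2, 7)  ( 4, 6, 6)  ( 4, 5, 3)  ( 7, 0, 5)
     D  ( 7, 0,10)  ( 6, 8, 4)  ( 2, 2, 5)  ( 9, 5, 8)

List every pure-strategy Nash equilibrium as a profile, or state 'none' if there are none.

Equilibria: none

(A,P,X): not NE [P1→D gives 4>3; P2→S gives 9>4; P3→Y gives 6>4]
(A,P,Y): not NE [P1→D gives 7>5; P2→S gives 7>5]
(A,Q,X): not NE [P1→B gives 9>4; P2→S gives 9>1; P3→Y gives 8>3]
(A,Q,Y): not NE [P2→S gives 7>2]
(A,R,X): not NE [P1→D gives 6>3; P2→S gives 9>4]
(A,R,Y): not NE [P1→C gives 4>3; P2→S gives 7>6; P3→X gives 8>1]
(A,S,X): not NE [P1→D gives 7>1; P3→Y gives 6>0]
(A,S,Y): not NE [P1→D gives 9>2]
(B,P,X): not NE [P1→D gives 4>1; P2→R gives 9>4; P3→Y gives 8>6]
(B,P,Y): not NE [P1→D gives 7>3; P2→Q gives 9>7]
(B,Q,X): not NE [P2→R gives 9>3; P3→Y gives 9>5]
(B,Q,Y): not NE [P1→D gives 6>1]
(B,R,X): not NE [P1→D gives 6>3; P3→Y gives 1>0]
(B,R,Y): not NE [P1→C gives 4>3; P2→Q gives 9>1]
(B,S,X): not NE [P1→D gives 7>1; P2→R gives 9>2]
(B,S,Y): not NE [P1→D gives 9>5; P2→Q gives 9>0; P3→X gives 7>1]
(C,P,X): not NE [P1→D gives 4>2; P3→Y gives 7>2]
(C,P,Y): not NE [P1→D gives 7>0; P2→Q gives 6>2]
(C,Q,X): not NE [P1→B gives 9>0; P2→P gives 8>0; P3→Y gives 6>5]
(C,Q,Y): not NE [P1→D gives 6>4]
(C,R,X): not NE [P2→P gives 8>3]
(C,R,Y): not NE [P2→Q gives 6>5]
(C,S,X): not NE [P1→D gives 7>6; P2→P gives 8>7; P3→Y gives 5>4]
(C,S,Y): not NE [P1→D gives 9>7; P2→Q gives 6>0]
(D,P,X): not NE [P3→Y gives 10>7]
(D,P,Y): not NE [P2→Q gives 8>0]
(D,Q,X): not NE [P1→B gives 9>8; P2→P gives 7>2]
(D,Q,Y): not NE [P3→X gives 8>4]
(D,R,X): not NE [P2→P gives 7>6; P3→Y gives 5>4]
(D,R,Y): not NE [P1→C gives 4>2; P2→Q gives 8>2]
(D,S,X): not NE [P2→P gives 7>6; P3→Y gives 8>6]
(D,S,Y): not NE [P2→Q gives 8>5]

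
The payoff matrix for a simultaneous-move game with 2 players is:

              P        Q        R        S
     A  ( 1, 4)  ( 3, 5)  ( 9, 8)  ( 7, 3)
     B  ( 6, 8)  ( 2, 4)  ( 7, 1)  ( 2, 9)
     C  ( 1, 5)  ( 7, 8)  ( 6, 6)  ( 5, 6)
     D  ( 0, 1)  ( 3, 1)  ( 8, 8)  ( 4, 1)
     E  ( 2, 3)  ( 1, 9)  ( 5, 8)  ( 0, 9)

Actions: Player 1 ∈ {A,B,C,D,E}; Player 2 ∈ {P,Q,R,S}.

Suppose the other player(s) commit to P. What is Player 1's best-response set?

u_1(A vs P) = 1
u_1(B vs P) = 6
u_1(C vs P) = 1
u_1(D vs P) = 0
u_1(E vs P) = 2
max payoff 6 at {B}

BR_1 = {B}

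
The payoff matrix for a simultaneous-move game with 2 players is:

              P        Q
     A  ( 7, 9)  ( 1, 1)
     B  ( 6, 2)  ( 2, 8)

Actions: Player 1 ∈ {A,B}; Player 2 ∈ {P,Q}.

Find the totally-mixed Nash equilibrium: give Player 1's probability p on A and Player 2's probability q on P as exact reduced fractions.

P1 indiff ⇒ q·7+(1-q)·1 = q·6+(1-q)·2 ⇒ q(1) = (1-q)(1) ⇒ q = 1/2
P2 indiff ⇒ p·9+(1-p)·2 = p·1+(1-p)·8 ⇒ p(8) = (1-p)(6) ⇒ p = 3/7

(p,q) = (3/7, 1/2)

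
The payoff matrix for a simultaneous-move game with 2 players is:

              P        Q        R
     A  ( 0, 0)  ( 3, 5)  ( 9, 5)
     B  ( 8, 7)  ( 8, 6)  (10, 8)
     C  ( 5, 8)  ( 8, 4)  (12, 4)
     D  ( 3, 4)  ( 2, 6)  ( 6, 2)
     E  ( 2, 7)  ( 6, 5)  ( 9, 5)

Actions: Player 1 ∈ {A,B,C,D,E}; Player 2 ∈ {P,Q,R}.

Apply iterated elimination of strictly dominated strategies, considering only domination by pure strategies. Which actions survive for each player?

P1 drop A (B beats it: P:8>0 Q:8>3 R:10>9)
P1 drop D (B beats it: P:8>3 Q:8>2 R:10>6)
P1 drop E (B beats it: P:8>2 Q:8>6 R:10>9)
P2 drop Q (P beats it: B:7>6 C:8>4)
P1→{B,C} P2→{P,R}

Survivors P1:{B,C} P2:{P,R}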